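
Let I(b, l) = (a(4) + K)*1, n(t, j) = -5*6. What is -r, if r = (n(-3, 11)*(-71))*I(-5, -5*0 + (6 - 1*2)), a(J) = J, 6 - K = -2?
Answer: -25560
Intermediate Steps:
K = 8 (K = 6 - 1*(-2) = 6 + 2 = 8)
n(t, j) = -30
I(b, l) = 12 (I(b, l) = (4 + 8)*1 = 12*1 = 12)
r = 25560 (r = -30*(-71)*12 = 2130*12 = 25560)
-r = -1*25560 = -25560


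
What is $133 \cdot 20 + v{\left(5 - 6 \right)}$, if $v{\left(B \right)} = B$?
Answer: $2659$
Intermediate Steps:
$133 \cdot 20 + v{\left(5 - 6 \right)} = 133 \cdot 20 + \left(5 - 6\right) = 2660 + \left(5 - 6\right) = 2660 - 1 = 2659$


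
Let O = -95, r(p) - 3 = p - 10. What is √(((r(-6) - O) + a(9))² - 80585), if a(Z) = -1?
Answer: 2*I*√18506 ≈ 272.07*I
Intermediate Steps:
r(p) = -7 + p (r(p) = 3 + (p - 10) = 3 + (-10 + p) = -7 + p)
√(((r(-6) - O) + a(9))² - 80585) = √((((-7 - 6) - 1*(-95)) - 1)² - 80585) = √(((-13 + 95) - 1)² - 80585) = √((82 - 1)² - 80585) = √(81² - 80585) = √(6561 - 80585) = √(-74024) = 2*I*√18506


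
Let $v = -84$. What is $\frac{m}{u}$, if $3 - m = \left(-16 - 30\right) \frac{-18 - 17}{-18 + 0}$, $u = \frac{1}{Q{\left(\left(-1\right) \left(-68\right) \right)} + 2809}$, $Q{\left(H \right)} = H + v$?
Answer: $\frac{774592}{3} \approx 2.582 \cdot 10^{5}$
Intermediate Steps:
$Q{\left(H \right)} = -84 + H$ ($Q{\left(H \right)} = H - 84 = -84 + H$)
$u = \frac{1}{2793}$ ($u = \frac{1}{\left(-84 - -68\right) + 2809} = \frac{1}{\left(-84 + 68\right) + 2809} = \frac{1}{-16 + 2809} = \frac{1}{2793} \approx 0.00035804$)
$m = \frac{832}{9}$ ($m = 3 - \left(-16 - 30\right) \frac{-18 - 17}{-18 + 0} = 3 - - 46 \left(- \frac{35}{-18}\right) = 3 - - 46 \left(\left(-35\right) \left(- \frac{1}{18}\right)\right) = 3 - \left(-46\right) \frac{35}{18} = 3 - - \frac{805}{9} = 3 + \frac{805}{9} = \frac{832}{9} \approx 92.444$)
$\frac{m}{u} = \frac{832 \frac{1}{\frac{1}{2793}}}{9} = \frac{832}{9} \cdot 2793 = \frac{774592}{3}$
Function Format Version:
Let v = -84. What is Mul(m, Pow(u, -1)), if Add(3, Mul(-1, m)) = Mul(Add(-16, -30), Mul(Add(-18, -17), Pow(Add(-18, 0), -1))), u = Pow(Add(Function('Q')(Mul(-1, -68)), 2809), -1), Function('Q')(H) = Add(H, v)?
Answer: Rational(774592, 3) ≈ 2.5820e+5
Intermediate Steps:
Function('Q')(H) = Add(-84, H) (Function('Q')(H) = Add(H, -84) = Add(-84, H))
u = Rational(1, 2793) (u = Pow(Add(Add(-84, Mul(-1, -68)), 2809), -1) = Pow(Add(Add(-84, 68), 2809), -1) = Pow(Add(-16, 2809), -1) = Pow(2793, -1) = Rational(1, 2793) ≈ 0.00035804)
m = Rational(832, 9) (m = Add(3, Mul(-1, Mul(Add(-16, -30), Mul(Add(-18, -17), Pow(Add(-18, 0), -1))))) = Add(3, Mul(-1, Mul(-46, Mul(-35, Pow(-18, -1))))) = Add(3, Mul(-1, Mul(-46, Mul(-35, Rational(-1, 18))))) = Add(3, Mul(-1, Mul(-46, Rational(35, 18)))) = Add(3, Mul(-1, Rational(-805, 9))) = Add(3, Rational(805, 9)) = Rational(832, 9) ≈ 92.444)
Mul(m, Pow(u, -1)) = Mul(Rational(832, 9), Pow(Rational(1, 2793), -1)) = Mul(Rational(832, 9), 2793) = Rational(774592, 3)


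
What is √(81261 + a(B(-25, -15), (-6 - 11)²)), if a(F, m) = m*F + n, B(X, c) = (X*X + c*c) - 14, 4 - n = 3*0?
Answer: √322869 ≈ 568.22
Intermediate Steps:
n = 4 (n = 4 - 3*0 = 4 - 1*0 = 4 + 0 = 4)
B(X, c) = -14 + X² + c² (B(X, c) = (X² + c²) - 14 = -14 + X² + c²)
a(F, m) = 4 + F*m (a(F, m) = m*F + 4 = F*m + 4 = 4 + F*m)
√(81261 + a(B(-25, -15), (-6 - 11)²)) = √(81261 + (4 + (-14 + (-25)² + (-15)²)*(-6 - 11)²)) = √(81261 + (4 + (-14 + 625 + 225)*(-17)²)) = √(81261 + (4 + 836*289)) = √(81261 + (4 + 241604)) = √(81261 + 241608) = √322869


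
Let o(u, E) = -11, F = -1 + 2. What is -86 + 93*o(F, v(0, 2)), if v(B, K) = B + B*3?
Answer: -1109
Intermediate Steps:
v(B, K) = 4*B (v(B, K) = B + 3*B = 4*B)
F = 1
-86 + 93*o(F, v(0, 2)) = -86 + 93*(-11) = -86 - 1023 = -1109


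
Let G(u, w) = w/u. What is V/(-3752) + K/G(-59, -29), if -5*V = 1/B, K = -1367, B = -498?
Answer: -753499039469/270931920 ≈ -2781.1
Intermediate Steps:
V = 1/2490 (V = -1/5/(-498) = -1/5*(-1/498) = 1/2490 ≈ 0.00040161)
V/(-3752) + K/G(-59, -29) = (1/2490)/(-3752) - 1367/((-29/(-59))) = (1/2490)*(-1/3752) - 1367/((-29*(-1/59))) = -1/9342480 - 1367/29/59 = -1/9342480 - 1367*59/29 = -1/9342480 - 80653/29 = -753499039469/270931920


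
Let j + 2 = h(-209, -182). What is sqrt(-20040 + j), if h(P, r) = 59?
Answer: I*sqrt(19983) ≈ 141.36*I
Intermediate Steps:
j = 57 (j = -2 + 59 = 57)
sqrt(-20040 + j) = sqrt(-20040 + 57) = sqrt(-19983) = I*sqrt(19983)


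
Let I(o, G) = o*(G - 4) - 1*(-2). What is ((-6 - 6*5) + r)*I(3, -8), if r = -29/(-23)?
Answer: 27166/23 ≈ 1181.1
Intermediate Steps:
I(o, G) = 2 + o*(-4 + G) (I(o, G) = o*(-4 + G) + 2 = 2 + o*(-4 + G))
r = 29/23 (r = -29*(-1/23) = 29/23 ≈ 1.2609)
((-6 - 6*5) + r)*I(3, -8) = ((-6 - 6*5) + 29/23)*(2 - 4*3 - 8*3) = ((-6 - 30) + 29/23)*(2 - 12 - 24) = (-36 + 29/23)*(-34) = -799/23*(-34) = 27166/23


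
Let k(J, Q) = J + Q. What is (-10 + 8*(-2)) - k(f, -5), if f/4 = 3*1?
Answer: -33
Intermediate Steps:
f = 12 (f = 4*(3*1) = 4*3 = 12)
(-10 + 8*(-2)) - k(f, -5) = (-10 + 8*(-2)) - (12 - 5) = (-10 - 16) - 1*7 = -26 - 7 = -33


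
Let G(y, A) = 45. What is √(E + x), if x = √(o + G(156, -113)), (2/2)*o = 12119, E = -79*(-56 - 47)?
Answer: √(8137 + 2*√3041) ≈ 90.815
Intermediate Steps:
E = 8137 (E = -79*(-103) = 8137)
o = 12119
x = 2*√3041 (x = √(12119 + 45) = √12164 = 2*√3041 ≈ 110.29)
√(E + x) = √(8137 + 2*√3041)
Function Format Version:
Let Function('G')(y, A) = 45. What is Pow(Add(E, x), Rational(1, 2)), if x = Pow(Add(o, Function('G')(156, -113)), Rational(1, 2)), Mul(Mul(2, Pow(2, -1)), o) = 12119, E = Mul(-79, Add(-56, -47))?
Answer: Pow(Add(8137, Mul(2, Pow(3041, Rational(1, 2)))), Rational(1, 2)) ≈ 90.815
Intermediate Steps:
E = 8137 (E = Mul(-79, -103) = 8137)
o = 12119
x = Mul(2, Pow(3041, Rational(1, 2))) (x = Pow(Add(12119, 45), Rational(1, 2)) = Pow(12164, Rational(1, 2)) = Mul(2, Pow(3041, Rational(1, 2))) ≈ 110.29)
Pow(Add(E, x), Rational(1, 2)) = Pow(Add(8137, Mul(2, Pow(3041, Rational(1, 2)))), Rational(1, 2))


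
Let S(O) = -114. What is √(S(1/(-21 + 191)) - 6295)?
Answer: I*√6409 ≈ 80.056*I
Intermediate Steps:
√(S(1/(-21 + 191)) - 6295) = √(-114 - 6295) = √(-6409) = I*√6409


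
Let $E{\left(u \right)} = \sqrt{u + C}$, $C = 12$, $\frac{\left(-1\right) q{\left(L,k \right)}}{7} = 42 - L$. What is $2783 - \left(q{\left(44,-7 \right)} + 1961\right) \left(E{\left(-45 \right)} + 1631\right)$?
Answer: $-3218442 - 1975 i \sqrt{33} \approx -3.2184 \cdot 10^{6} - 11346.0 i$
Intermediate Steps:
$q{\left(L,k \right)} = -294 + 7 L$ ($q{\left(L,k \right)} = - 7 \left(42 - L\right) = -294 + 7 L$)
$E{\left(u \right)} = \sqrt{12 + u}$ ($E{\left(u \right)} = \sqrt{u + 12} = \sqrt{12 + u}$)
$2783 - \left(q{\left(44,-7 \right)} + 1961\right) \left(E{\left(-45 \right)} + 1631\right) = 2783 - \left(\left(-294 + 7 \cdot 44\right) + 1961\right) \left(\sqrt{12 - 45} + 1631\right) = 2783 - \left(\left(-294 + 308\right) + 1961\right) \left(\sqrt{-33} + 1631\right) = 2783 - \left(14 + 1961\right) \left(i \sqrt{33} + 1631\right) = 2783 - 1975 \left(1631 + i \sqrt{33}\right) = 2783 - \left(3221225 + 1975 i \sqrt{33}\right) = -3218442 - 1975 i \sqrt{33}$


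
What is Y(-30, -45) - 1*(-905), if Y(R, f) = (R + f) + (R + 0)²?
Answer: 1730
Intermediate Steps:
Y(R, f) = R + f + R² (Y(R, f) = (R + f) + R² = R + f + R²)
Y(-30, -45) - 1*(-905) = (-30 - 45 + (-30)²) - 1*(-905) = (-30 - 45 + 900) + 905 = 825 + 905 = 1730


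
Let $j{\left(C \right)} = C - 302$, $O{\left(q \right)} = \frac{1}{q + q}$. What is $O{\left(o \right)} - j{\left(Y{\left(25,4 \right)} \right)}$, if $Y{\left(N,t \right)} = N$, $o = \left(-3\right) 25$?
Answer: $\frac{41549}{150} \approx 276.99$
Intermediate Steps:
$o = -75$
$O{\left(q \right)} = \frac{1}{2 q}$
$j{\left(C \right)} = -302 + C$ ($j{\left(C \right)} = C - 302 = -302 + C$)
$O{\left(o \right)} - j{\left(Y{\left(25,4 \right)} \right)} = \frac{1}{2 \left(-75\right)} - \left(-302 + 25\right) = \frac{1}{2} \left(- \frac{1}{75}\right) - -277 = - \frac{1}{150} + 277 = \frac{41549}{150}$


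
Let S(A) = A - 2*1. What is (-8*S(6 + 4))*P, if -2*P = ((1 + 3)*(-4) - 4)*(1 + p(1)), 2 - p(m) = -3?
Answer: -3840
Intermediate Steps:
S(A) = -2 + A (S(A) = A - 2 = -2 + A)
p(m) = 5 (p(m) = 2 - 1*(-3) = 2 + 3 = 5)
P = 60 (P = -((1 + 3)*(-4) - 4)*(1 + 5)/2 = -(4*(-4) - 4)*6/2 = -(-16 - 4)*6/2 = -(-10)*6 = -½*(-120) = 60)
(-8*S(6 + 4))*P = -8*(-2 + (6 + 4))*60 = -8*(-2 + 10)*60 = -8*8*60 = -64*60 = -3840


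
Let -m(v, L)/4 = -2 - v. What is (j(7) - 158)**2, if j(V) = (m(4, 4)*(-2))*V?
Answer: 244036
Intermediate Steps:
m(v, L) = 8 + 4*v (m(v, L) = -4*(-2 - v) = 8 + 4*v)
j(V) = -48*V (j(V) = ((8 + 4*4)*(-2))*V = ((8 + 16)*(-2))*V = (24*(-2))*V = -48*V)
(j(7) - 158)**2 = (-48*7 - 158)**2 = (-336 - 158)**2 = (-494)**2 = 244036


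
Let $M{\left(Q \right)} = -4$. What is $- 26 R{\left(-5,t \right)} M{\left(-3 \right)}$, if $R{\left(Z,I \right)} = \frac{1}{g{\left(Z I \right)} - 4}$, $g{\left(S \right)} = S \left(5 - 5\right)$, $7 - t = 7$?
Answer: $-26$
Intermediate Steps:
$t = 0$ ($t = 7 - 7 = 0$)
$g{\left(S \right)} = 0$ ($g{\left(S \right)} = S 0 = 0$)
$R{\left(Z,I \right)} = - \frac{1}{4}$ ($R{\left(Z,I \right)} = \frac{1}{0 - 4} = \frac{1}{-4} = - \frac{1}{4}$)
$- 26 R{\left(-5,t \right)} M{\left(-3 \right)} = \left(-26\right) \left(- \frac{1}{4}\right) \left(-4\right) = \frac{13}{2} \left(-4\right) = -26$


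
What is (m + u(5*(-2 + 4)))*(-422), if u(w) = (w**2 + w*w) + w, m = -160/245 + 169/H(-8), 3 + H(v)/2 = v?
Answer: -45870345/539 ≈ -85103.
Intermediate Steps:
H(v) = -6 + 2*v
m = -8985/1078 (m = -160/245 + 169/(-6 + 2*(-8)) = -160*1/245 + 169/(-6 - 16) = -32/49 + 169/(-22) = -32/49 + 169*(-1/22) = -32/49 - 169/22 = -8985/1078 ≈ -8.3349)
u(w) = w + 2*w**2 (u(w) = (w**2 + w**2) + w = 2*w**2 + w = w + 2*w**2)
(m + u(5*(-2 + 4)))*(-422) = (-8985/1078 + (5*(-2 + 4))*(1 + 2*(5*(-2 + 4))))*(-422) = (-8985/1078 + (5*2)*(1 + 2*(5*2)))*(-422) = (-8985/1078 + 10*(1 + 2*10))*(-422) = (-8985/1078 + 10*(1 + 20))*(-422) = (-8985/1078 + 10*21)*(-422) = (-8985/1078 + 210)*(-422) = (217395/1078)*(-422) = -45870345/539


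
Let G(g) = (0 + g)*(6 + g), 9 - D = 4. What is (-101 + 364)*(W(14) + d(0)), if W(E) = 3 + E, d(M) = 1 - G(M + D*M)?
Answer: 4734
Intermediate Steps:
D = 5 (D = 9 - 1*4 = 9 - 4 = 5)
G(g) = g*(6 + g)
d(M) = 1 - 6*M*(6 + 6*M) (d(M) = 1 - (M + 5*M)*(6 + (M + 5*M)) = 1 - 6*M*(6 + 6*M))
(-101 + 364)*(W(14) + d(0)) = (-101 + 364)*((3 + 14) + (1 - 36*0*(1 + 0))) = 263*(17 + (1 - 36*0*1)) = 263*(17 + (1 + 0)) = 263*(17 + 1) = 263*18 = 4734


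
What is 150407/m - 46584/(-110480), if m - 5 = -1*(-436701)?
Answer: 1155014927/1507727465 ≈ 0.76606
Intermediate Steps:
m = 436706 (m = 5 - 1*(-436701) = 5 + 436701 = 436706)
150407/m - 46584/(-110480) = 150407/436706 - 46584/(-110480) = 150407*(1/436706) - 46584*(-1/110480) = 150407/436706 + 5823/13810 = 1155014927/1507727465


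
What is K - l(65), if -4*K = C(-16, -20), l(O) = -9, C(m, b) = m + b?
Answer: 18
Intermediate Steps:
C(m, b) = b + m
K = 9 (K = -(-20 - 16)/4 = -1/4*(-36) = 9)
K - l(65) = 9 - 1*(-9) = 9 + 9 = 18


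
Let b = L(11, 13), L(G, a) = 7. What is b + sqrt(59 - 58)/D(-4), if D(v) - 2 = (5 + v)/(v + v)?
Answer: 113/15 ≈ 7.5333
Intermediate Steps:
D(v) = 2 + (5 + v)/(2*v) (D(v) = 2 + (5 + v)/(v + v) = 2 + (5 + v)/((2*v)) = 2 + (5 + v)*(1/(2*v)) = 2 + (5 + v)/(2*v))
b = 7
b + sqrt(59 - 58)/D(-4) = 7 + sqrt(59 - 58)/(((5/2)*(1 - 4)/(-4))) = 7 + sqrt(1)/(((5/2)*(-1/4)*(-3))) = 7 + 1/(15/8) = 7 + 1*(8/15) = 7 + 8/15 = 113/15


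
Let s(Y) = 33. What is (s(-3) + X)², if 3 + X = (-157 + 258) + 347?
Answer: 228484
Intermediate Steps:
X = 445 (X = -3 + ((-157 + 258) + 347) = -3 + (101 + 347) = -3 + 448 = 445)
(s(-3) + X)² = (33 + 445)² = 478² = 228484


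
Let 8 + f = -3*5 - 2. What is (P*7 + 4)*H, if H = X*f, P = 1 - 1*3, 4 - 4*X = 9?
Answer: -625/2 ≈ -312.50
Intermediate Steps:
X = -5/4 (X = 1 - ¼*9 = 1 - 9/4 = -5/4 ≈ -1.2500)
P = -2 (P = 1 - 3 = -2)
f = -25 (f = -8 + (-3*5 - 2) = -8 + (-15 - 2) = -8 - 17 = -25)
H = 125/4 (H = -5/4*(-25) = 125/4 ≈ 31.250)
(P*7 + 4)*H = (-2*7 + 4)*(125/4) = (-14 + 4)*(125/4) = -10*125/4 = -625/2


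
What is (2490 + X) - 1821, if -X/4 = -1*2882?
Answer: 12197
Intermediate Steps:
X = 11528 (X = -(-4)*2882 = -4*(-2882) = 11528)
(2490 + X) - 1821 = (2490 + 11528) - 1821 = 14018 - 1821 = 12197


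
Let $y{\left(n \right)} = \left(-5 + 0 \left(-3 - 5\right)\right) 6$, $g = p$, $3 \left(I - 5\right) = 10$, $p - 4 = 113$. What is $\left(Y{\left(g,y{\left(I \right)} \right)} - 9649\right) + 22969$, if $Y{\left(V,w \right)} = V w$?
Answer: $9810$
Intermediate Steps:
$p = 117$ ($p = 4 + 113 = 117$)
$I = \frac{25}{3}$ ($I = 5 + \frac{1}{3} \cdot 10 = 5 + \frac{10}{3} = \frac{25}{3} \approx 8.3333$)
$g = 117$
$y{\left(n \right)} = -30$ ($y{\left(n \right)} = \left(-5 + 0 \left(-8\right)\right) 6 = \left(-5 + 0\right) 6 = \left(-5\right) 6 = -30$)
$\left(Y{\left(g,y{\left(I \right)} \right)} - 9649\right) + 22969 = \left(117 \left(-30\right) - 9649\right) + 22969 = \left(-3510 - 9649\right) + 22969 = -13159 + 22969 = 9810$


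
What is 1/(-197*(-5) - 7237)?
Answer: -1/6252 ≈ -0.00015995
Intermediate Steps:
1/(-197*(-5) - 7237) = 1/(985 - 7237) = 1/(-6252) = -1/6252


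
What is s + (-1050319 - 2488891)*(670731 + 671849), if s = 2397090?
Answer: -4751670164710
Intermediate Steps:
s + (-1050319 - 2488891)*(670731 + 671849) = 2397090 + (-1050319 - 2488891)*(670731 + 671849) = 2397090 - 3539210*1342580 = 2397090 - 4751672561800 = -4751670164710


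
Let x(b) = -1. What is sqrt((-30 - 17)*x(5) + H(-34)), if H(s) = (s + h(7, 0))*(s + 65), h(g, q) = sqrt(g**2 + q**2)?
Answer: I*sqrt(790) ≈ 28.107*I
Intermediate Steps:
H(s) = (7 + s)*(65 + s) (H(s) = (s + sqrt(7**2 + 0**2))*(s + 65) = (s + sqrt(49 + 0))*(65 + s) = (s + sqrt(49))*(65 + s) = (s + 7)*(65 + s) = (7 + s)*(65 + s))
sqrt((-30 - 17)*x(5) + H(-34)) = sqrt((-30 - 17)*(-1) + (455 + (-34)**2 + 72*(-34))) = sqrt(-47*(-1) + (455 + 1156 - 2448)) = sqrt(47 - 837) = sqrt(-790) = I*sqrt(790)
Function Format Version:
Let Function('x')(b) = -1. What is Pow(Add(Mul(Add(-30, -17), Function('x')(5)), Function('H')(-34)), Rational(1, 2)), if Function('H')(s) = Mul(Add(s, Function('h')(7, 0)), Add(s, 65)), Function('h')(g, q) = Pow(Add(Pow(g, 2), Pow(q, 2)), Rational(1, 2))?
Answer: Mul(I, Pow(790, Rational(1, 2))) ≈ Mul(28.107, I)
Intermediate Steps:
Function('H')(s) = Mul(Add(7, s), Add(65, s)) (Function('H')(s) = Mul(Add(s, Pow(Add(Pow(7, 2), Pow(0, 2)), Rational(1, 2))), Add(s, 65)) = Mul(Add(s, Pow(Add(49, 0), Rational(1, 2))), Add(65, s)) = Mul(Add(s, Pow(49, Rational(1, 2))), Add(65, s)) = Mul(Add(s, 7), Add(65, s)) = Mul(Add(7, s), Add(65, s)))
Pow(Add(Mul(Add(-30, -17), Function('x')(5)), Function('H')(-34)), Rational(1, 2)) = Pow(Add(Mul(Add(-30, -17), -1), Add(455, Pow(-34, 2), Mul(72, -34))), Rational(1, 2)) = Pow(Add(Mul(-47, -1), Add(455, 1156, -2448)), Rational(1, 2)) = Pow(Add(47, -837), Rational(1, 2)) = Pow(-790, Rational(1, 2)) = Mul(I, Pow(790, Rational(1, 2)))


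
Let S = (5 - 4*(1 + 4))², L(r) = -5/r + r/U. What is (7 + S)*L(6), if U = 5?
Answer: 1276/15 ≈ 85.067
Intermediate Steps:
L(r) = -5/r + r/5
S = 225 (S = (5 - 4*5)² = (5 - 20)² = (-15)² = 225)
(7 + S)*L(6) = (7 + 225)*(-5/6 + (⅕)*6) = 232*(-5*⅙ + 6/5) = 232*(-⅚ + 6/5) = 232*(11/30) = 1276/15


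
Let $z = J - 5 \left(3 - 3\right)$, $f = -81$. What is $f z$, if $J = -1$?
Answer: $81$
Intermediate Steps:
$z = -1$ ($z = -1 - 5 \left(3 - 3\right) = -1 - 5 \cdot 0 = -1 - 0 = -1 + 0 = -1$)
$f z = \left(-81\right) \left(-1\right) = 81$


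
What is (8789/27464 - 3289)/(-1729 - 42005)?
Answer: 30106769/400370192 ≈ 0.075197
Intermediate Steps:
(8789/27464 - 3289)/(-1729 - 42005) = (8789*(1/27464) - 3289)/(-43734) = (8789/27464 - 3289)*(-1/43734) = -90320307/27464*(-1/43734) = 30106769/400370192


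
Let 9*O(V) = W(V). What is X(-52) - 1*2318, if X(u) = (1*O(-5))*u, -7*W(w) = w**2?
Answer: -144734/63 ≈ -2297.4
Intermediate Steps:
W(w) = -w**2/7
O(V) = -V**2/63 (O(V) = (-V**2/7)/9 = -V**2/63)
X(u) = -25*u/63 (X(u) = (1*(-1/63*(-5)**2))*u = (1*(-1/63*25))*u = (1*(-25/63))*u = -25*u/63)
X(-52) - 1*2318 = -25/63*(-52) - 1*2318 = 1300/63 - 2318 = -144734/63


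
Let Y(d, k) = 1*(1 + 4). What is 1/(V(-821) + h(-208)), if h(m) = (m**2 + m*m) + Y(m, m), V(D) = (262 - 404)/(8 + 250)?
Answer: 129/11162686 ≈ 1.1556e-5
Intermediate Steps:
V(D) = -71/129 (V(D) = -142/258 = -142*1/258 = -71/129)
Y(d, k) = 5 (Y(d, k) = 1*5 = 5)
h(m) = 5 + 2*m**2 (h(m) = (m**2 + m*m) + 5 = (m**2 + m**2) + 5 = 2*m**2 + 5 = 5 + 2*m**2)
1/(V(-821) + h(-208)) = 1/(-71/129 + (5 + 2*(-208)**2)) = 1/(-71/129 + (5 + 2*43264)) = 1/(-71/129 + (5 + 86528)) = 1/(-71/129 + 86533) = 1/(11162686/129) = 129/11162686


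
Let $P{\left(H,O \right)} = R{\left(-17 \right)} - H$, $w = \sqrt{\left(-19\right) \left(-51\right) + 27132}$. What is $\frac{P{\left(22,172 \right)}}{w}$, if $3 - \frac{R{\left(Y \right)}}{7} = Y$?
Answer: $\frac{118 \sqrt{28101}}{28101} \approx 0.70392$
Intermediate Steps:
$R{\left(Y \right)} = 21 - 7 Y$
$w = \sqrt{28101}$ ($w = \sqrt{969 + 27132} = \sqrt{28101} \approx 167.63$)
$P{\left(H,O \right)} = 140 - H$ ($P{\left(H,O \right)} = \left(21 - -119\right) - H = \left(21 + 119\right) - H = 140 - H$)
$\frac{P{\left(22,172 \right)}}{w} = \frac{140 - 22}{\sqrt{28101}} = \left(140 - 22\right) \frac{\sqrt{28101}}{28101} = 118 \frac{\sqrt{28101}}{28101} = \frac{118 \sqrt{28101}}{28101}$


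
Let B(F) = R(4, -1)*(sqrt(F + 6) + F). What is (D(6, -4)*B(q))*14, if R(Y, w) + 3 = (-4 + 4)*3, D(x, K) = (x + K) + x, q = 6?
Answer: -2016 - 672*sqrt(3) ≈ -3179.9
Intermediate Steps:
D(x, K) = K + 2*x (D(x, K) = (K + x) + x = K + 2*x)
R(Y, w) = -3 (R(Y, w) = -3 + (-4 + 4)*3 = -3 + 0*3 = -3 + 0 = -3)
B(F) = -3*F - 3*sqrt(6 + F) (B(F) = -3*(sqrt(F + 6) + F) = -3*(sqrt(6 + F) + F) = -3*(F + sqrt(6 + F)) = -3*F - 3*sqrt(6 + F))
(D(6, -4)*B(q))*14 = ((-4 + 2*6)*(-3*6 - 3*sqrt(6 + 6)))*14 = ((-4 + 12)*(-18 - 6*sqrt(3)))*14 = (8*(-18 - 6*sqrt(3)))*14 = (-144 - 48*sqrt(3))*14 = -2016 - 672*sqrt(3)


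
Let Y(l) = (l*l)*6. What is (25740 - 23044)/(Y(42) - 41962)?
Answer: -1348/15689 ≈ -0.085920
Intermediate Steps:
Y(l) = 6*l² (Y(l) = l²*6 = 6*l²)
(25740 - 23044)/(Y(42) - 41962) = (25740 - 23044)/(6*42² - 41962) = 2696/(6*1764 - 41962) = 2696/(10584 - 41962) = 2696/(-31378) = 2696*(-1/31378) = -1348/15689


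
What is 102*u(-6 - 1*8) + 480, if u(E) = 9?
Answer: 1398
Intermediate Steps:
102*u(-6 - 1*8) + 480 = 102*9 + 480 = 918 + 480 = 1398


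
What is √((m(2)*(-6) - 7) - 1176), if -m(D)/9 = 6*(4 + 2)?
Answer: √761 ≈ 27.586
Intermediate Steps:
m(D) = -324 (m(D) = -54*(4 + 2) = -54*6 = -9*36 = -324)
√((m(2)*(-6) - 7) - 1176) = √((-324*(-6) - 7) - 1176) = √((1944 - 7) - 1176) = √(1937 - 1176) = √761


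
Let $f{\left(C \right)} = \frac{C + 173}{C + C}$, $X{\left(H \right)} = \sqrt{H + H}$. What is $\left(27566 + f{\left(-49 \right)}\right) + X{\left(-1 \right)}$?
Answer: $\frac{1350672}{49} + i \sqrt{2} \approx 27565.0 + 1.4142 i$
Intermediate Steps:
$X{\left(H \right)} = \sqrt{2} \sqrt{H}$ ($X{\left(H \right)} = \sqrt{2 H} = \sqrt{2} \sqrt{H}$)
$f{\left(C \right)} = \frac{173 + C}{2 C}$
$\left(27566 + f{\left(-49 \right)}\right) + X{\left(-1 \right)} = \left(27566 + \frac{173 - 49}{2 \left(-49\right)}\right) + \sqrt{2} \sqrt{-1} = \left(27566 + \frac{1}{2} \left(- \frac{1}{49}\right) 124\right) + \sqrt{2} i = \left(27566 - \frac{62}{49}\right) + i \sqrt{2} = \frac{1350672}{49} + i \sqrt{2}$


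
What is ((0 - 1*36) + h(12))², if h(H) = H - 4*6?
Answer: 2304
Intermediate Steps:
h(H) = -24 + H (h(H) = H - 24 = -24 + H)
((0 - 1*36) + h(12))² = ((0 - 1*36) + (-24 + 12))² = ((0 - 36) - 12)² = (-36 - 12)² = (-48)² = 2304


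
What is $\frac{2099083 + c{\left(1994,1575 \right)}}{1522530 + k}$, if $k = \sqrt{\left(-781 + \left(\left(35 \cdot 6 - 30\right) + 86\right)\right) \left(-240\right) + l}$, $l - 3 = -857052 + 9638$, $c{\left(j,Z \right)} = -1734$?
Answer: $\frac{3193276772970}{2318098324711} - \frac{2097349 i \sqrt{723811}}{2318098324711} \approx 1.3775 - 0.00076975 i$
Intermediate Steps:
$l = -847411$ ($l = 3 + \left(-857052 + 9638\right) = 3 - 847414 = -847411$)
$k = i \sqrt{723811}$ ($k = \sqrt{\left(-781 + \left(\left(35 \cdot 6 - 30\right) + 86\right)\right) \left(-240\right) - 847411} = \sqrt{\left(-781 + \left(\left(210 - 30\right) + 86\right)\right) \left(-240\right) - 847411} = \sqrt{\left(-781 + \left(180 + 86\right)\right) \left(-240\right) - 847411} = \sqrt{\left(-781 + 266\right) \left(-240\right) - 847411} = \sqrt{\left(-515\right) \left(-240\right) - 847411} = \sqrt{123600 - 847411} = \sqrt{-723811} = i \sqrt{723811} \approx 850.77 i$)
$\frac{2099083 + c{\left(1994,1575 \right)}}{1522530 + k} = \frac{2099083 - 1734}{1522530 + i \sqrt{723811}} = \frac{2097349}{1522530 + i \sqrt{723811}}$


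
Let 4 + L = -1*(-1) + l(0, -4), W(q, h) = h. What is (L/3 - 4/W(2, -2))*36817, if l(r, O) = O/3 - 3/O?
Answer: 1067693/36 ≈ 29658.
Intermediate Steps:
l(r, O) = -3/O + O/3 (l(r, O) = O*(1/3) - 3/O = O/3 - 3/O = -3/O + O/3)
L = -43/12 (L = -4 + (-1*(-1) + (-3/(-4) + (1/3)*(-4))) = -4 + (1 + (-3*(-1/4) - 4/3)) = -4 + (1 + (3/4 - 4/3)) = -4 + (1 - 7/12) = -4 + 5/12 = -43/12 ≈ -3.5833)
(L/3 - 4/W(2, -2))*36817 = (-43/12/3 - 4/(-2))*36817 = (-43/12*1/3 - 4*(-1/2))*36817 = (-43/36 + 2)*36817 = (29/36)*36817 = 1067693/36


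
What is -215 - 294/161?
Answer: -4987/23 ≈ -216.83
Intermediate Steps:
-215 - 294/161 = -215 - 294*1/161 = -215 - 42/23 = -4987/23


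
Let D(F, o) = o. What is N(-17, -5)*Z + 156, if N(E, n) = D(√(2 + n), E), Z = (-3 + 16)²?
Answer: -2717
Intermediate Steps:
Z = 169 (Z = 13² = 169)
N(E, n) = E
N(-17, -5)*Z + 156 = -17*169 + 156 = -2873 + 156 = -2717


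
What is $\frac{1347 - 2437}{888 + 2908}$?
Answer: $- \frac{545}{1898} \approx -0.28714$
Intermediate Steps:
$\frac{1347 - 2437}{888 + 2908} = - \frac{1090}{3796} = \left(-1090\right) \frac{1}{3796} = - \frac{545}{1898}$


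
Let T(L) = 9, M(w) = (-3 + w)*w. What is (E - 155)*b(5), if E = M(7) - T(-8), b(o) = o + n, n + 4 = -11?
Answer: 1360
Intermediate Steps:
n = -15 (n = -4 - 11 = -15)
b(o) = -15 + o (b(o) = o - 15 = -15 + o)
M(w) = w*(-3 + w)
E = 19 (E = 7*(-3 + 7) - 1*9 = 7*4 - 9 = 28 - 9 = 19)
(E - 155)*b(5) = (19 - 155)*(-15 + 5) = -136*(-10) = 1360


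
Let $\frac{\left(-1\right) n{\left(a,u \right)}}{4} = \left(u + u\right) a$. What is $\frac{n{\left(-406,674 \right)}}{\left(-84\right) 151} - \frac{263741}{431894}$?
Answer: $- \frac{1473333703}{8506434} \approx -173.2$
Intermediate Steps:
$n{\left(a,u \right)} = - 8 a u$ ($n{\left(a,u \right)} = - 4 \left(u + u\right) a = - 4 \cdot 2 u a = - 4 \cdot 2 a u = - 8 a u$)
$\frac{n{\left(-406,674 \right)}}{\left(-84\right) 151} - \frac{263741}{431894} = \frac{\left(-8\right) \left(-406\right) 674}{\left(-84\right) 151} - \frac{263741}{431894} = \frac{2189152}{-12684} - \frac{11467}{18778} = 2189152 \left(- \frac{1}{12684}\right) - \frac{11467}{18778} = - \frac{78184}{453} - \frac{11467}{18778} = - \frac{1473333703}{8506434}$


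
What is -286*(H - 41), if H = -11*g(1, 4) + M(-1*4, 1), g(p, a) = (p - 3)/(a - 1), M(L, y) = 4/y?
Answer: 25454/3 ≈ 8484.7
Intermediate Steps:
g(p, a) = (-3 + p)/(-1 + a)
H = 34/3 (H = -11*(-3 + 1)/(-1 + 4) + 4/1 = -11*(-2)/3 + 4*1 = -11*(-2)/3 + 4 = -11*(-2/3) + 4 = 22/3 + 4 = 34/3 ≈ 11.333)
-286*(H - 41) = -286*(34/3 - 41) = -286*(-89/3) = 25454/3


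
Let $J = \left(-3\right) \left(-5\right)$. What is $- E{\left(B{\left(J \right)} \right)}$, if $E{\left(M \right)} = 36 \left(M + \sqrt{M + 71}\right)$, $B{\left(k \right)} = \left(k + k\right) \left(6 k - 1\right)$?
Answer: $-96120 - 36 \sqrt{2741} \approx -98005.0$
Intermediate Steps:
$J = 15$
$B{\left(k \right)} = 2 k \left(-1 + 6 k\right)$
$E{\left(M \right)} = 36 M + 36 \sqrt{71 + M}$ ($E{\left(M \right)} = 36 \left(M + \sqrt{71 + M}\right) = 36 M + 36 \sqrt{71 + M}$)
$- E{\left(B{\left(J \right)} \right)} = - (36 \cdot 2 \cdot 15 \left(-1 + 6 \cdot 15\right) + 36 \sqrt{71 + 2 \cdot 15 \left(-1 + 6 \cdot 15\right)}) = - (36 \cdot 2 \cdot 15 \left(-1 + 90\right) + 36 \sqrt{71 + 2 \cdot 15 \left(-1 + 90\right)}) = - (36 \cdot 2 \cdot 15 \cdot 89 + 36 \sqrt{71 + 2 \cdot 15 \cdot 89}) = - (36 \cdot 2670 + 36 \sqrt{71 + 2670}) = - (96120 + 36 \sqrt{2741}) = -96120 - 36 \sqrt{2741}$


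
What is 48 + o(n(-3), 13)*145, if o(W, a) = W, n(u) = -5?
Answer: -677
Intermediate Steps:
48 + o(n(-3), 13)*145 = 48 - 5*145 = 48 - 725 = -677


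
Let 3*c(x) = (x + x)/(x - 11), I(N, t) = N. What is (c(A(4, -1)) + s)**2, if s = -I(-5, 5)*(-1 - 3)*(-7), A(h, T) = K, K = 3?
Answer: 312481/16 ≈ 19530.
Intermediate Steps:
A(h, T) = 3
c(x) = 2*x/(3*(-11 + x)) (c(x) = ((x + x)/(x - 11))/3 = ((2*x)/(-11 + x))/3 = (2*x/(-11 + x))/3 = 2*x/(3*(-11 + x)))
s = 140 (s = -(-5)*(-1 - 3)*(-7) = -(-5)*(-4)*(-7) = -1*20*(-7) = -20*(-7) = 140)
(c(A(4, -1)) + s)**2 = ((2/3)*3/(-11 + 3) + 140)**2 = ((2/3)*3/(-8) + 140)**2 = ((2/3)*3*(-1/8) + 140)**2 = (-1/4 + 140)**2 = (559/4)**2 = 312481/16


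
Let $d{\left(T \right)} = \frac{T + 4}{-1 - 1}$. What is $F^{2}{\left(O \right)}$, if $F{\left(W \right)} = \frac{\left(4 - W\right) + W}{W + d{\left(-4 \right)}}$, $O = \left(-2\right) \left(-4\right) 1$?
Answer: $\frac{1}{4} \approx 0.25$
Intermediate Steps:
$O = 8$ ($O = 8 \cdot 1 = 8$)
$d{\left(T \right)} = -2 - \frac{T}{2}$ ($d{\left(T \right)} = \frac{4 + T}{-2} = \left(4 + T\right) \left(- \frac{1}{2}\right) = -2 - \frac{T}{2}$)
$F{\left(W \right)} = \frac{4}{W}$ ($F{\left(W \right)} = \frac{\left(4 - W\right) + W}{W - 0} = \frac{4}{W + \left(-2 + 2\right)} = \frac{4}{W + 0} = \frac{4}{W}$)
$F^{2}{\left(O \right)} = \left(\frac{4}{8}\right)^{2} = \left(4 \cdot \frac{1}{8}\right)^{2} = \left(\frac{1}{2}\right)^{2} = \frac{1}{4}$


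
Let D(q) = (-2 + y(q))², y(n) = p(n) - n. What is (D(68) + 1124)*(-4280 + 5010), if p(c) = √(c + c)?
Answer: 4496800 - 204400*√34 ≈ 3.3050e+6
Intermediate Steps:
p(c) = √2*√c (p(c) = √(2*c) = √2*√c)
y(n) = -n + √2*√n (y(n) = √2*√n - n = -n + √2*√n)
D(q) = (-2 - q + √2*√q)² (D(q) = (-2 + (-q + √2*√q))² = (-2 - q + √2*√q)²)
(D(68) + 1124)*(-4280 + 5010) = ((2 + 68 - √2*√68)² + 1124)*(-4280 + 5010) = ((2 + 68 - √2*2*√17)² + 1124)*730 = ((2 + 68 - 2*√34)² + 1124)*730 = ((70 - 2*√34)² + 1124)*730 = (1124 + (70 - 2*√34)²)*730 = 820520 + 730*(70 - 2*√34)²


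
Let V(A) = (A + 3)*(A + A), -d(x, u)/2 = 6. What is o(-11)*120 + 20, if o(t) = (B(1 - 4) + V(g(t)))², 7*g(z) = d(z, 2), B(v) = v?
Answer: 15860300/2401 ≈ 6605.7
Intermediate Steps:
d(x, u) = -12 (d(x, u) = -2*6 = -12)
g(z) = -12/7 (g(z) = (⅐)*(-12) = -12/7)
V(A) = 2*A*(3 + A) (V(A) = (3 + A)*(2*A) = 2*A*(3 + A))
o(t) = 131769/2401 (o(t) = ((1 - 4) + 2*(-12/7)*(3 - 12/7))² = (-3 + 2*(-12/7)*(9/7))² = (-3 - 216/49)² = (-363/49)² = 131769/2401)
o(-11)*120 + 20 = (131769/2401)*120 + 20 = 15812280/2401 + 20 = 15860300/2401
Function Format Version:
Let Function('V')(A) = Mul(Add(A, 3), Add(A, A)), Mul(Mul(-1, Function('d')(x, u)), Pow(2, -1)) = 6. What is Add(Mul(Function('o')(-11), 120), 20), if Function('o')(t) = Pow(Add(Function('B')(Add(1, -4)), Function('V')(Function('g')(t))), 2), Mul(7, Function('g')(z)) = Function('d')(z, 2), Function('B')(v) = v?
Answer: Rational(15860300, 2401) ≈ 6605.7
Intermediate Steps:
Function('d')(x, u) = -12 (Function('d')(x, u) = Mul(-2, 6) = -12)
Function('g')(z) = Rational(-12, 7) (Function('g')(z) = Mul(Rational(1, 7), -12) = Rational(-12, 7))
Function('V')(A) = Mul(2, A, Add(3, A)) (Function('V')(A) = Mul(Add(3, A), Mul(2, A)) = Mul(2, A, Add(3, A)))
Function('o')(t) = Rational(131769, 2401) (Function('o')(t) = Pow(Add(Add(1, -4), Mul(2, Rational(-12, 7), Add(3, Rational(-12, 7)))), 2) = Pow(Add(-3, Mul(2, Rational(-12, 7), Rational(9, 7))), 2) = Pow(Add(-3, Rational(-216, 49)), 2) = Pow(Rational(-363, 49), 2) = Rational(131769, 2401))
Add(Mul(Function('o')(-11), 120), 20) = Add(Mul(Rational(131769, 2401), 120), 20) = Add(Rational(15812280, 2401), 20) = Rational(15860300, 2401)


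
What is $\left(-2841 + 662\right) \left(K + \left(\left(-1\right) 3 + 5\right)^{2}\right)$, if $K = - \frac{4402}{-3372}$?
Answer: $- \frac{19491155}{1686} \approx -11561.0$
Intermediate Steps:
$K = \frac{2201}{1686}$ ($K = \left(-4402\right) \left(- \frac{1}{3372}\right) = \frac{2201}{1686} \approx 1.3055$)
$\left(-2841 + 662\right) \left(K + \left(\left(-1\right) 3 + 5\right)^{2}\right) = \left(-2841 + 662\right) \left(\frac{2201}{1686} + \left(\left(-1\right) 3 + 5\right)^{2}\right) = - 2179 \left(\frac{2201}{1686} + \left(-3 + 5\right)^{2}\right) = - 2179 \left(\frac{2201}{1686} + 2^{2}\right) = - 2179 \left(\frac{2201}{1686} + 4\right) = \left(-2179\right) \frac{8945}{1686} = - \frac{19491155}{1686}$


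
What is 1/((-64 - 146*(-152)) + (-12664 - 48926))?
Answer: -1/39462 ≈ -2.5341e-5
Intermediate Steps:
1/((-64 - 146*(-152)) + (-12664 - 48926)) = 1/((-64 + 22192) - 61590) = 1/(22128 - 61590) = 1/(-39462) = -1/39462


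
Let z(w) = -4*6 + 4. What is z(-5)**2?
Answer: 400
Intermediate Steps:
z(w) = -20 (z(w) = -24 + 4 = -20)
z(-5)**2 = (-20)**2 = 400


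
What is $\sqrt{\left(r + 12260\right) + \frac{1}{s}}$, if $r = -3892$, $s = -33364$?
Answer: $\frac{\sqrt{2328723381291}}{16682} \approx 91.477$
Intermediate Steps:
$\sqrt{\left(r + 12260\right) + \frac{1}{s}} = \sqrt{\left(-3892 + 12260\right) + \frac{1}{-33364}} = \sqrt{8368 - \frac{1}{33364}} = \sqrt{\frac{279189951}{33364}} = \frac{\sqrt{2328723381291}}{16682}$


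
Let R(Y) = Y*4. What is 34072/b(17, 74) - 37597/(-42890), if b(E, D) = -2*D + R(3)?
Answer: -182029361/729130 ≈ -249.65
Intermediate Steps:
R(Y) = 4*Y
b(E, D) = 12 - 2*D (b(E, D) = -2*D + 4*3 = -2*D + 12 = 12 - 2*D)
34072/b(17, 74) - 37597/(-42890) = 34072/(12 - 2*74) - 37597/(-42890) = 34072/(12 - 148) - 37597*(-1/42890) = 34072/(-136) + 37597/42890 = 34072*(-1/136) + 37597/42890 = -4259/17 + 37597/42890 = -182029361/729130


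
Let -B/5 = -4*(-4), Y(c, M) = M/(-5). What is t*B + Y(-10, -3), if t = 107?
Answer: -42797/5 ≈ -8559.4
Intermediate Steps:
Y(c, M) = -M/5 (Y(c, M) = M*(-⅕) = -M/5)
B = -80 (B = -(-20)*(-4) = -5*16 = -80)
t*B + Y(-10, -3) = 107*(-80) - ⅕*(-3) = -8560 + ⅗ = -42797/5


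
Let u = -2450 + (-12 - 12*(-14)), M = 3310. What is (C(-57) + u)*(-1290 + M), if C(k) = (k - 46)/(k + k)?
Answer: -264027130/57 ≈ -4.6321e+6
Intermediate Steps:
C(k) = (-46 + k)/(2*k) (C(k) = (-46 + k)/((2*k)) = (-46 + k)*(1/(2*k)) = (-46 + k)/(2*k))
u = -2294 (u = -2450 + (-12 + 168) = -2450 + 156 = -2294)
(C(-57) + u)*(-1290 + M) = ((½)*(-46 - 57)/(-57) - 2294)*(-1290 + 3310) = ((½)*(-1/57)*(-103) - 2294)*2020 = (103/114 - 2294)*2020 = -261413/114*2020 = -264027130/57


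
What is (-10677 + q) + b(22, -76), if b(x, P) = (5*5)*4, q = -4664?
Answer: -15241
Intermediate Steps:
b(x, P) = 100 (b(x, P) = 25*4 = 100)
(-10677 + q) + b(22, -76) = (-10677 - 4664) + 100 = -15341 + 100 = -15241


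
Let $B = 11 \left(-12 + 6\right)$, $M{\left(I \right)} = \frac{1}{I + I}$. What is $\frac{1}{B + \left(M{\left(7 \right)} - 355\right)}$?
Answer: $- \frac{14}{5893} \approx -0.0023757$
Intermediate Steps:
$M{\left(I \right)} = \frac{1}{2 I}$
$B = -66$ ($B = 11 \left(-6\right) = -66$)
$\frac{1}{B + \left(M{\left(7 \right)} - 355\right)} = \frac{1}{-66 + \left(\frac{1}{2 \cdot 7} - 355\right)} = \frac{1}{-66 + \left(\frac{1}{2} \cdot \frac{1}{7} - 355\right)} = \frac{1}{-66 + \left(\frac{1}{14} - 355\right)} = \frac{1}{-66 - \frac{4969}{14}} = \frac{1}{- \frac{5893}{14}} = - \frac{14}{5893}$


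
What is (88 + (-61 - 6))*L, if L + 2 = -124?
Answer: -2646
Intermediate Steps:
L = -126 (L = -2 - 124 = -126)
(88 + (-61 - 6))*L = (88 + (-61 - 6))*(-126) = (88 - 67)*(-126) = 21*(-126) = -2646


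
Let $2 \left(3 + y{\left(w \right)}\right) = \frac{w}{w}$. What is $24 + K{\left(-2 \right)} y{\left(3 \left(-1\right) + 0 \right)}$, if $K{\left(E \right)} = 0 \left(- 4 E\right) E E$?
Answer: $24$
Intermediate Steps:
$y{\left(w \right)} = - \frac{5}{2}$ ($y{\left(w \right)} = -3 + \frac{w \frac{1}{w}}{2} = -3 + \frac{1}{2} \cdot 1 = -3 + \frac{1}{2} = - \frac{5}{2}$)
$K{\left(E \right)} = 0$ ($K{\left(E \right)} = 0 E^{2} = 0$)
$24 + K{\left(-2 \right)} y{\left(3 \left(-1\right) + 0 \right)} = 24 + 0 \left(- \frac{5}{2}\right) = 24 + 0 = 24$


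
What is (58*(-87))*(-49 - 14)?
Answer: 317898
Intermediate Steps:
(58*(-87))*(-49 - 14) = -5046*(-63) = 317898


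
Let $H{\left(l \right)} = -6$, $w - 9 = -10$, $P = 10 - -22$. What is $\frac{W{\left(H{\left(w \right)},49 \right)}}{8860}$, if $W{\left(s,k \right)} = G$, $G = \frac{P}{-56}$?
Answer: $- \frac{1}{15505} \approx -6.4495 \cdot 10^{-5}$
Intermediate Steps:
$P = 32$ ($P = 10 + 22 = 32$)
$w = -1$ ($w = 9 - 10 = -1$)
$G = - \frac{4}{7}$ ($G = \frac{32}{-56} = 32 \left(- \frac{1}{56}\right) = - \frac{4}{7} \approx -0.57143$)
$W{\left(s,k \right)} = - \frac{4}{7}$
$\frac{W{\left(H{\left(w \right)},49 \right)}}{8860} = - \frac{4}{7 \cdot 8860} = \left(- \frac{4}{7}\right) \frac{1}{8860} = - \frac{1}{15505}$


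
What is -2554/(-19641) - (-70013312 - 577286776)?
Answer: 12713621030962/19641 ≈ 6.4730e+8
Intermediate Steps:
-2554/(-19641) - (-70013312 - 577286776) = -2554*(-1/19641) - 29368/(1/(-11386 + (9002 - 19657))) = 2554/19641 - 29368/(1/(-11386 - 10655)) = 2554/19641 - 29368/(1/(-22041)) = 2554/19641 - 29368/(-1/22041) = 2554/19641 - 29368*(-22041) = 2554/19641 + 647300088 = 12713621030962/19641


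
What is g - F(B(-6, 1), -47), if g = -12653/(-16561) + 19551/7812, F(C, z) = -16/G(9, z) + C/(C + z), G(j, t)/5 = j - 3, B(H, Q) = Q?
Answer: 2707656311/708479580 ≈ 3.8218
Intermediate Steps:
G(j, t) = -15 + 5*j (G(j, t) = 5*(j - 3) = 5*(-3 + j) = -15 + 5*j)
F(C, z) = -8/15 + C/(C + z) (F(C, z) = -16/(-15 + 5*9) + C/(C + z) = -16/(-15 + 45) + C/(C + z) = -16/30 + C/(C + z) = -16*1/30 + C/(C + z) = -8/15 + C/(C + z))
g = 20125207/6160692 (g = -12653*(-1/16561) + 19551*(1/7812) = 12653/16561 + 931/372 = 20125207/6160692 ≈ 3.2667)
g - F(B(-6, 1), -47) = 20125207/6160692 - (-8*(-47) + 7*1)/(15*(1 - 47)) = 20125207/6160692 - (376 + 7)/(15*(-46)) = 20125207/6160692 - (-1)*383/(15*46) = 20125207/6160692 - 1*(-383/690) = 20125207/6160692 + 383/690 = 2707656311/708479580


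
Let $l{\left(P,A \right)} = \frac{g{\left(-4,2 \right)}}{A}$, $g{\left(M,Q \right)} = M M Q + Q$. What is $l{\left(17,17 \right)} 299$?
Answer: $598$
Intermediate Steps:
$g{\left(M,Q \right)} = Q + Q M^{2}$ ($g{\left(M,Q \right)} = M^{2} Q + Q = Q M^{2} + Q = Q + Q M^{2}$)
$l{\left(P,A \right)} = \frac{34}{A}$ ($l{\left(P,A \right)} = \frac{2 \left(1 + \left(-4\right)^{2}\right)}{A} = \frac{2 \left(1 + 16\right)}{A} = \frac{2 \cdot 17}{A} = \frac{34}{A}$)
$l{\left(17,17 \right)} 299 = \frac{34}{17} \cdot 299 = 34 \cdot \frac{1}{17} \cdot 299 = 2 \cdot 299 = 598$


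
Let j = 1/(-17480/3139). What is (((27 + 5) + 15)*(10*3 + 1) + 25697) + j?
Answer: 474648781/17480 ≈ 27154.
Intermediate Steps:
j = -3139/17480 (j = 1/(-17480*1/3139) = 1/(-17480/3139) = -3139/17480 ≈ -0.17958)
(((27 + 5) + 15)*(10*3 + 1) + 25697) + j = (((27 + 5) + 15)*(10*3 + 1) + 25697) - 3139/17480 = ((32 + 15)*(30 + 1) + 25697) - 3139/17480 = (47*31 + 25697) - 3139/17480 = (1457 + 25697) - 3139/17480 = 27154 - 3139/17480 = 474648781/17480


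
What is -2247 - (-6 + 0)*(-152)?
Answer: -3159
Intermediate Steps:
-2247 - (-6 + 0)*(-152) = -2247 - (-6)*(-152) = -2247 - 1*912 = -2247 - 912 = -3159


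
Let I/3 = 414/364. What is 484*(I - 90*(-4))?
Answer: 16006122/91 ≈ 1.7589e+5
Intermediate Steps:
I = 621/182 (I = 3*(414/364) = 3*(414*(1/364)) = 3*(207/182) = 621/182 ≈ 3.4121)
484*(I - 90*(-4)) = 484*(621/182 - 90*(-4)) = 484*(621/182 + 360) = 484*(66141/182) = 16006122/91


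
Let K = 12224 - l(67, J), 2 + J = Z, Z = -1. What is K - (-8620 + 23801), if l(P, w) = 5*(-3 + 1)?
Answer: -2947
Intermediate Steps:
J = -3 (J = -2 - 1 = -3)
l(P, w) = -10 (l(P, w) = 5*(-2) = -10)
K = 12234 (K = 12224 - 1*(-10) = 12224 + 10 = 12234)
K - (-8620 + 23801) = 12234 - (-8620 + 23801) = 12234 - 1*15181 = 12234 - 15181 = -2947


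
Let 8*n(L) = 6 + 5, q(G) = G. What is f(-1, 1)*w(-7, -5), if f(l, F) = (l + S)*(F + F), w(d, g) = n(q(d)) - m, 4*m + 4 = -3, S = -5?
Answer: -75/2 ≈ -37.500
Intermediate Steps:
m = -7/4 (m = -1 + (1/4)*(-3) = -1 - 3/4 = -7/4 ≈ -1.7500)
n(L) = 11/8 (n(L) = (6 + 5)/8 = (1/8)*11 = 11/8)
w(d, g) = 25/8 (w(d, g) = 11/8 - 1*(-7/4) = 11/8 + 7/4 = 25/8)
f(l, F) = 2*F*(-5 + l) (f(l, F) = (l - 5)*(F + F) = (-5 + l)*(2*F) = 2*F*(-5 + l))
f(-1, 1)*w(-7, -5) = (2*1*(-5 - 1))*(25/8) = (2*1*(-6))*(25/8) = -12*25/8 = -75/2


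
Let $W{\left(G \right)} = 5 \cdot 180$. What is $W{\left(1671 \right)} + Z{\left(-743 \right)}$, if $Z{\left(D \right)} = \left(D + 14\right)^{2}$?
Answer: $532341$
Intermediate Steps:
$Z{\left(D \right)} = \left(14 + D\right)^{2}$
$W{\left(G \right)} = 900$
$W{\left(1671 \right)} + Z{\left(-743 \right)} = 900 + \left(14 - 743\right)^{2} = 900 + \left(-729\right)^{2} = 900 + 531441 = 532341$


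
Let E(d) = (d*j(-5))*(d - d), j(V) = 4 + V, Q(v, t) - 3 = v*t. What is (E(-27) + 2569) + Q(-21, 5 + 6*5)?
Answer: 1837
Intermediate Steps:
Q(v, t) = 3 + t*v (Q(v, t) = 3 + v*t = 3 + t*v)
E(d) = 0 (E(d) = (d*(4 - 5))*(d - d) = (d*(-1))*0 = -d*0 = 0)
(E(-27) + 2569) + Q(-21, 5 + 6*5) = (0 + 2569) + (3 + (5 + 6*5)*(-21)) = 2569 + (3 + (5 + 30)*(-21)) = 2569 + (3 + 35*(-21)) = 2569 + (3 - 735) = 2569 - 732 = 1837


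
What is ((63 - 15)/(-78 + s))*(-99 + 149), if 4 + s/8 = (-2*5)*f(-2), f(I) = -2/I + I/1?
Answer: -80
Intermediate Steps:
f(I) = I - 2/I (f(I) = -2/I + I*1 = -2/I + I = I - 2/I)
s = 48 (s = -32 + 8*((-2*5)*(-2 - 2/(-2))) = -32 + 8*(-10*(-2 - 2*(-½))) = -32 + 8*(-10*(-2 + 1)) = -32 + 8*(-10*(-1)) = -32 + 8*10 = -32 + 80 = 48)
((63 - 15)/(-78 + s))*(-99 + 149) = ((63 - 15)/(-78 + 48))*(-99 + 149) = (48/(-30))*50 = (48*(-1/30))*50 = -8/5*50 = -80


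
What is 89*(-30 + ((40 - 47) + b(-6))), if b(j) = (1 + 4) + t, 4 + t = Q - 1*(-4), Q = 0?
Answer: -2848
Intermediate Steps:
t = 0 (t = -4 + (0 - 1*(-4)) = -4 + (0 + 4) = -4 + 4 = 0)
b(j) = 5 (b(j) = (1 + 4) + 0 = 5 + 0 = 5)
89*(-30 + ((40 - 47) + b(-6))) = 89*(-30 + ((40 - 47) + 5)) = 89*(-30 + (-7 + 5)) = 89*(-30 - 2) = 89*(-32) = -2848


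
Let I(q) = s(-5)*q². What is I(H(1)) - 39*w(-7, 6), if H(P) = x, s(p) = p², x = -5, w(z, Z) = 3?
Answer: 508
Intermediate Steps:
H(P) = -5
I(q) = 25*q² (I(q) = (-5)²*q² = 25*q²)
I(H(1)) - 39*w(-7, 6) = 25*(-5)² - 39*3 = 25*25 - 117 = 625 - 117 = 508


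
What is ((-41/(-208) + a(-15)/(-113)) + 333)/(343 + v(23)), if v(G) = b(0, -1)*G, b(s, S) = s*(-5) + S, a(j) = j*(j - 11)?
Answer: 1550069/1504256 ≈ 1.0305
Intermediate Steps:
a(j) = j*(-11 + j)
b(s, S) = S - 5*s (b(s, S) = -5*s + S = S - 5*s)
v(G) = -G (v(G) = (-1 - 5*0)*G = (-1 + 0)*G = -G)
((-41/(-208) + a(-15)/(-113)) + 333)/(343 + v(23)) = ((-41/(-208) - 15*(-11 - 15)/(-113)) + 333)/(343 - 1*23) = ((-41*(-1/208) - 15*(-26)*(-1/113)) + 333)/(343 - 23) = ((41/208 + 390*(-1/113)) + 333)/320 = ((41/208 - 390/113) + 333)*(1/320) = (-76487/23504 + 333)*(1/320) = (7750345/23504)*(1/320) = 1550069/1504256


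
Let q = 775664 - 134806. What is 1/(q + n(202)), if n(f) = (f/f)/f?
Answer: 202/129453317 ≈ 1.5604e-6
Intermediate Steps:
n(f) = 1/f
q = 640858
1/(q + n(202)) = 1/(640858 + 1/202) = 1/(129453317/202) = 202/129453317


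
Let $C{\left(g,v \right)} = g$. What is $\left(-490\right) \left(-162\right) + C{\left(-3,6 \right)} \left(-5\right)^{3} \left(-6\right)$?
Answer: $77130$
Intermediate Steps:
$\left(-490\right) \left(-162\right) + C{\left(-3,6 \right)} \left(-5\right)^{3} \left(-6\right) = \left(-490\right) \left(-162\right) + - 3 \left(-5\right)^{3} \left(-6\right) = 79380 + \left(-3\right) \left(-125\right) \left(-6\right) = 79380 + 375 \left(-6\right) = 79380 - 2250 = 77130$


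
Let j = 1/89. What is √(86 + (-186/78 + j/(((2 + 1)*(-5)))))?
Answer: 2*√6296098965/17355 ≈ 9.1441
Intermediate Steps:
j = 1/89 ≈ 0.011236
√(86 + (-186/78 + j/(((2 + 1)*(-5))))) = √(86 + (-186/78 + 1/(89*(((2 + 1)*(-5)))))) = √(86 + (-186*1/78 + 1/(89*((3*(-5)))))) = √(86 + (-31/13 + (1/89)/(-15))) = √(86 + (-31/13 + (1/89)*(-1/15))) = √(86 + (-31/13 - 1/1335)) = √(86 - 41398/17355) = √(1451132/17355) = 2*√6296098965/17355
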